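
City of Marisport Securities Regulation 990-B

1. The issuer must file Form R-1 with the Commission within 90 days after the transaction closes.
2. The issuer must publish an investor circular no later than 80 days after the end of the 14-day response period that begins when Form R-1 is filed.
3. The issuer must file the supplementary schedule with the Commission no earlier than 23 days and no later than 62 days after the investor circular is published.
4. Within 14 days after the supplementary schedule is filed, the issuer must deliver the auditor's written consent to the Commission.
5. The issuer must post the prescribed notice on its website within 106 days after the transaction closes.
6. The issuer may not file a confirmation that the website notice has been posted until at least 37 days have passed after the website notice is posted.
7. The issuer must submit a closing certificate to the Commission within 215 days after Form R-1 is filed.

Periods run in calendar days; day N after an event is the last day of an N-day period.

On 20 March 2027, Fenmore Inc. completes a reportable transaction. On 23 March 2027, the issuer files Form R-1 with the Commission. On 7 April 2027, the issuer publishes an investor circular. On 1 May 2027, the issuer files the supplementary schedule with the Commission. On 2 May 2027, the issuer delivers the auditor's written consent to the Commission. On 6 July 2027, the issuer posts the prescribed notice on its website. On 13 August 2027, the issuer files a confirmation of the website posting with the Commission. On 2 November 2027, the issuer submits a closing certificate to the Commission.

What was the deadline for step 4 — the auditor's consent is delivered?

15 May 2027

Step 4 runs from 1 May 2027, when the supplementary schedule is filed. 14 days after 1 May 2027 is 15 May 2027.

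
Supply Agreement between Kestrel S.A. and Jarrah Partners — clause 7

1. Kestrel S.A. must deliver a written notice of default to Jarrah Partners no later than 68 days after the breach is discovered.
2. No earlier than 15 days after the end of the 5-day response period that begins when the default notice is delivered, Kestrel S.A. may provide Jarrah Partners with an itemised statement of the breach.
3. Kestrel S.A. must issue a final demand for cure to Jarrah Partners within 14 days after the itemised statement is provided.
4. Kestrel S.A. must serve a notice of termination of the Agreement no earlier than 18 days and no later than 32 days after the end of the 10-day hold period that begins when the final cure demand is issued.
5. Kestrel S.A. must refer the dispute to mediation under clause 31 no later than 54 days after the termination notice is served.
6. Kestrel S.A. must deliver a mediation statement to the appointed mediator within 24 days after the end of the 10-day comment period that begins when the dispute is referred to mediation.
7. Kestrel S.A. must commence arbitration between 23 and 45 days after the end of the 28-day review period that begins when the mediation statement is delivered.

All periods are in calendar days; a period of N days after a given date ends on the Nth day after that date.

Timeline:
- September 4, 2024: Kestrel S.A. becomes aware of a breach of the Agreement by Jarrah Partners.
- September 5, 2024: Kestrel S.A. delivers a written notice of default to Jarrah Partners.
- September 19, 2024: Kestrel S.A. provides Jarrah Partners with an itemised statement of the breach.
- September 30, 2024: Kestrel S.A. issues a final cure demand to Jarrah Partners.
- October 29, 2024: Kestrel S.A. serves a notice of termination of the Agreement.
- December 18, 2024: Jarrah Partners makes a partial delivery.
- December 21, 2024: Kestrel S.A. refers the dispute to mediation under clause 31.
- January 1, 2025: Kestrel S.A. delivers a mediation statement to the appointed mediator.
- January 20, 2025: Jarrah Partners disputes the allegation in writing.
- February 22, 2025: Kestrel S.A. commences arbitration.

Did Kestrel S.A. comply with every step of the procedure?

Step 1 — counting 68 days from September 4, 2024 (when the breach is discovered) gives a deadline of November 11, 2024; completed September 5, 2024, before the deadline.
Step 2 — must wait 15 days from September 10, 2024 (end of the 5-day response period, which began when the default notice is delivered on September 5, 2024), so not before September 25, 2024; acted on September 19, 2024, 6 days prematurely.
The analysis stops there.

No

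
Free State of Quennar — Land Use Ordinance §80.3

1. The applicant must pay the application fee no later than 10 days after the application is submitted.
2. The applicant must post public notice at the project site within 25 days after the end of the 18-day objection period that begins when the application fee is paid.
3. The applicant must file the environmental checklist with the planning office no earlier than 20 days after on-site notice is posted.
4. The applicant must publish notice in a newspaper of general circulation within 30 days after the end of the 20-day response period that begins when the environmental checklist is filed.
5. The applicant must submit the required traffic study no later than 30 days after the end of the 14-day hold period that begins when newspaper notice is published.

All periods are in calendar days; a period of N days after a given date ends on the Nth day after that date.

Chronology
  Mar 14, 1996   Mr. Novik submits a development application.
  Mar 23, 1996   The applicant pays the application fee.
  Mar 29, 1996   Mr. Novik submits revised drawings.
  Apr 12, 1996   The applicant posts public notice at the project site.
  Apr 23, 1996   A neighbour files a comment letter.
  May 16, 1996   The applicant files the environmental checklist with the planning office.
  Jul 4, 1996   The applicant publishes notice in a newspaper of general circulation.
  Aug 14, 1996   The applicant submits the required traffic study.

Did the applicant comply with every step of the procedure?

Step 1 — counting 10 days from Mar 14, 1996 (when the application is submitted) gives a deadline of Mar 24, 1996; completed Mar 23, 1996, before the deadline.
Step 2 — counting 25 days from Apr 10, 1996 (end of the 18-day objection period, which began when the application fee is paid on Mar 23, 1996) gives a deadline of May 5, 1996; done Apr 12, 1996 — timely.
Step 3 — must wait 20 days from Apr 12, 1996 (when on-site notice is posted), so not before May 2, 1996; done May 16, 1996 — permitted.
Step 4 — counting 30 days from Jun 5, 1996 (end of the 20-day response period, which began when the environmental checklist is filed on May 16, 1996) gives a deadline of Jul 5, 1996; done Jul 4, 1996 — timely.
Step 5 — counting 30 days from Jul 18, 1996 (end of the 14-day hold period, which began when newspaper notice is published on Jul 4, 1996) gives a deadline of Aug 17, 1996; Aug 14, 1996 is within that limit.

Yes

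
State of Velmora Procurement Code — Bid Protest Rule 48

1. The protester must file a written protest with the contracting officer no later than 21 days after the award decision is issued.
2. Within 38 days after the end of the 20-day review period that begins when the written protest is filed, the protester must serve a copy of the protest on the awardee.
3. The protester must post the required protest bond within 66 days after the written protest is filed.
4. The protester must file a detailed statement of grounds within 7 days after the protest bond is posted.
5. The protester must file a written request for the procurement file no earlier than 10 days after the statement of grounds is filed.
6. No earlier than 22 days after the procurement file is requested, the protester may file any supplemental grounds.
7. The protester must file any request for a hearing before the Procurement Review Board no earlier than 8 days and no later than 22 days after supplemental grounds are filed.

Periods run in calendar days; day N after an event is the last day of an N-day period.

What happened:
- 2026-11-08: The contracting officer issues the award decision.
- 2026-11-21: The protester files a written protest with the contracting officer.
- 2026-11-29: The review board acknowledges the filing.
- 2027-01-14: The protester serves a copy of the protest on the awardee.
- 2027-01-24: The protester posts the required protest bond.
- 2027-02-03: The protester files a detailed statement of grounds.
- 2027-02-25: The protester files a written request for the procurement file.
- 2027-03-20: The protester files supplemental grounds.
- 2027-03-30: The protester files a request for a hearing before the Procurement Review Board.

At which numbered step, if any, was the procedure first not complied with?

Step 4

Step 1: 21 days after 2026-11-08 (when the award decision is issued) is 2026-11-29; 2026-11-21 is within that limit.
Step 2: 38 days after 2026-12-11 (end of the 20-day review period, which began when the written protest is filed on 2026-11-21) is 2027-01-18; completed 2027-01-14, before the deadline.
Step 3: 66 days after 2026-11-21 (when the written protest is filed) is 2027-01-26; 2027-01-24 is within that limit.
Step 4: 7 days after 2027-01-24 (when the protest bond is posted) is 2027-01-31; 2027-02-03 misses that deadline by 3 days.
The analysis stops there.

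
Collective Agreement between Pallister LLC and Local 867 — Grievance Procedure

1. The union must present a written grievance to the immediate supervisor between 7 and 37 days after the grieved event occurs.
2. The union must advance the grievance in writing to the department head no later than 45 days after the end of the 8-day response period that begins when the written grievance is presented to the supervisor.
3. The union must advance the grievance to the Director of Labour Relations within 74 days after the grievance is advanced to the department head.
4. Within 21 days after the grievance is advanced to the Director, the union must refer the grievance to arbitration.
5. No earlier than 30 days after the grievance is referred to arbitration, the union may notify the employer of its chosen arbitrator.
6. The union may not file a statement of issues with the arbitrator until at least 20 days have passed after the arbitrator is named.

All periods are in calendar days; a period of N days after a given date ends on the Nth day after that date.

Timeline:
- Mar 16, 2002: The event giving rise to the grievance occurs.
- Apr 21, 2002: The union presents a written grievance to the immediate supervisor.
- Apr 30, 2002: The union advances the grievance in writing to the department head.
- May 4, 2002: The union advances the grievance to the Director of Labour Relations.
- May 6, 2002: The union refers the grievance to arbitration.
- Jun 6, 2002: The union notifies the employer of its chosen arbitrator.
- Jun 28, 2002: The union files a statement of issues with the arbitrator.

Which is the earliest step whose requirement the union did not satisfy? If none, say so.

None — every step was satisfied

Step 1: the window is 7–37 days after Mar 16, 2002 (when the grieved event occurs), so Mar 23, 2002 through Apr 22, 2002; done Apr 21, 2002 — within the window.
Step 2: 45 days after Apr 29, 2002 (end of the 8-day response period, which began when the written grievance is presented to the supervisor on Apr 21, 2002) is Jun 13, 2002; done Apr 30, 2002 — timely.
Step 3: 74 days after Apr 30, 2002 (when the grievance is advanced to the department head) is Jul 13, 2002; completed May 4, 2002, before the deadline.
Step 4: 21 days after May 4, 2002 (when the grievance is advanced to the Director) is May 25, 2002; completed May 6, 2002, before the deadline.
Step 5: the earliest permitted date is 30 days after May 6, 2002 (when the grievance is referred to arbitration), i.e. Jun 5, 2002; done Jun 6, 2002 — permitted.
Step 6: the earliest permitted date is 20 days after Jun 6, 2002 (when the arbitrator is named), i.e. Jun 26, 2002; done Jun 28, 2002, after the minimum wait.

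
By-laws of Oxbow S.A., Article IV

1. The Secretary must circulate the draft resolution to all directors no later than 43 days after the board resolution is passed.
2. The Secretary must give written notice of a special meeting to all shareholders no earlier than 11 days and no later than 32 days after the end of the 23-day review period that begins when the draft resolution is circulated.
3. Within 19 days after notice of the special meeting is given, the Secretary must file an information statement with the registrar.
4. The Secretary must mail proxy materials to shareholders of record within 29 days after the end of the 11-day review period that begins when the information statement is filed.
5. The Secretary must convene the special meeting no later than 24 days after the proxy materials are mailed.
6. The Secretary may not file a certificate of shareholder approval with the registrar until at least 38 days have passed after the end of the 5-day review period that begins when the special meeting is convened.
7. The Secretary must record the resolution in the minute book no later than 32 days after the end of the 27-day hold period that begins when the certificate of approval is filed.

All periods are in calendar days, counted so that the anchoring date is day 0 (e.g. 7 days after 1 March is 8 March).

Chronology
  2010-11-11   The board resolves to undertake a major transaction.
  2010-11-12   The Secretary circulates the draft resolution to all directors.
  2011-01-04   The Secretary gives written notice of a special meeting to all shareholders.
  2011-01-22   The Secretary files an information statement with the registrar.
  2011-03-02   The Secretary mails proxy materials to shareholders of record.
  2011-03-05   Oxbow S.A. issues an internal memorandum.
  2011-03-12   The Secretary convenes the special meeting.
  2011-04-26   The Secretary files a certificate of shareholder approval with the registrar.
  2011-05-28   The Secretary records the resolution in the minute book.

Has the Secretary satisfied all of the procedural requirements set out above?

(1) due by 2010-11-11 + 43 days = 2010-12-24; done 2010-11-12 — timely.
(2) the permitted window runs from 2010-12-05 + 11 = 2010-12-16 to 2010-12-05 + 32 = 2011-01-06; 2011-01-04 falls inside that range.
(3) due by 2011-01-04 + 19 days = 2011-01-23; done 2011-01-22 — timely.
(4) due by 2011-02-02 + 29 days = 2011-03-03; completed 2011-03-02, before the deadline.
(5) due by 2011-03-02 + 24 days = 2011-03-26; 2011-03-12 is within that limit.
(6) permitted from 2011-03-17 + 38 days = 2011-04-24 onward; done 2011-04-26 — permitted.
(7) due by 2011-05-23 + 32 days = 2011-06-24; completed 2011-05-28, before the deadline.

Yes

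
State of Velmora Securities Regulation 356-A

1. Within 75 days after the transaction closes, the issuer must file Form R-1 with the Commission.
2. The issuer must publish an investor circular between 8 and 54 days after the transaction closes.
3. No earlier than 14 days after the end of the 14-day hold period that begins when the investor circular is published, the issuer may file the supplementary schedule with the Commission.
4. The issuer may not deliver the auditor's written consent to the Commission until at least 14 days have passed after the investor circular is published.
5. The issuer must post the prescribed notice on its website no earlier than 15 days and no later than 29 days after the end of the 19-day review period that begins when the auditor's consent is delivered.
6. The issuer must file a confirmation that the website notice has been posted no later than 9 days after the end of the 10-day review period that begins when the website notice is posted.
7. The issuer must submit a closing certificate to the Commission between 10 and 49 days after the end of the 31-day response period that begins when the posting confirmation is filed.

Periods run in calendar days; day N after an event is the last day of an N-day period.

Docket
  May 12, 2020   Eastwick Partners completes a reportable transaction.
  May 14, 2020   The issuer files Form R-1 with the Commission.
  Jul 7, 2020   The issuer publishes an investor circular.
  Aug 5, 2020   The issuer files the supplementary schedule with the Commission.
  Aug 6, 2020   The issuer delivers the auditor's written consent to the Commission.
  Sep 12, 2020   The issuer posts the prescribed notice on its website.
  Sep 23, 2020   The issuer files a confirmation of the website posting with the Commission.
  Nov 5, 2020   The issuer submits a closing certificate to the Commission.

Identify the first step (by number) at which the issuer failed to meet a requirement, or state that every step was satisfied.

Step 1: 75 days after May 12, 2020 (when the transaction closes) is Jul 26, 2020; May 14, 2020 is within that limit.
Step 2: the window is 8–54 days after May 12, 2020 (when the transaction closes), so May 20, 2020 through Jul 5, 2020; done Jul 7, 2020 — 2 days after the window closed.

Step 2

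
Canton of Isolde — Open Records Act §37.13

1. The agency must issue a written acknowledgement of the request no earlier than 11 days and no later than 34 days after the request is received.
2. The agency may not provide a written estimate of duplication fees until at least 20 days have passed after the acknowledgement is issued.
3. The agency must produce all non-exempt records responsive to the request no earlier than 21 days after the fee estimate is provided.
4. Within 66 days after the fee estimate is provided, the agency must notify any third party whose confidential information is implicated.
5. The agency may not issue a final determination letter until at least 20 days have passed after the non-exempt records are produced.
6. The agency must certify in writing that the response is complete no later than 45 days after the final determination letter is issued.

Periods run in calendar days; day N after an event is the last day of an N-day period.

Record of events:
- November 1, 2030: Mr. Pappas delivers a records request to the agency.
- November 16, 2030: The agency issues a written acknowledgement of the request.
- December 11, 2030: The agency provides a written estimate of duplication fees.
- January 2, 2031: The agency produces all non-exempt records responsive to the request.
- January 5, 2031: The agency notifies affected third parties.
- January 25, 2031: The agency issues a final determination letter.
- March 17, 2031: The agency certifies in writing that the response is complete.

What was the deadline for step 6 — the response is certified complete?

March 11, 2031

Step 6 runs from January 25, 2031, when the final determination letter is issued. 45 days after January 25, 2031 is March 11, 2031.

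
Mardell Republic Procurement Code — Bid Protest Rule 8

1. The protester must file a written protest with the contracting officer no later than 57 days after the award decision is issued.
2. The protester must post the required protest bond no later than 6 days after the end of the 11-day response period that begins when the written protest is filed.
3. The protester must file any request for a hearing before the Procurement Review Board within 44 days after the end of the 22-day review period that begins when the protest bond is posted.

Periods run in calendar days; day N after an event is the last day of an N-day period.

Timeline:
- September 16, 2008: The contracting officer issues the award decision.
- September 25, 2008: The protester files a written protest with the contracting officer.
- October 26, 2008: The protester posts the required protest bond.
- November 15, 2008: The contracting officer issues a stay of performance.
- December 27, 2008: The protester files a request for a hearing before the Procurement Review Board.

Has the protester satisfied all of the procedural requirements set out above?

Step 1 — counting 57 days from September 16, 2008 (when the award decision is issued) gives a deadline of November 12, 2008; completed September 25, 2008, before the deadline.
Step 2 — counting 6 days from October 6, 2008 (end of the 11-day response period, which began when the written protest is filed on September 25, 2008) gives a deadline of October 12, 2008; not done until October 26, 2008, 14 days after the deadline.

No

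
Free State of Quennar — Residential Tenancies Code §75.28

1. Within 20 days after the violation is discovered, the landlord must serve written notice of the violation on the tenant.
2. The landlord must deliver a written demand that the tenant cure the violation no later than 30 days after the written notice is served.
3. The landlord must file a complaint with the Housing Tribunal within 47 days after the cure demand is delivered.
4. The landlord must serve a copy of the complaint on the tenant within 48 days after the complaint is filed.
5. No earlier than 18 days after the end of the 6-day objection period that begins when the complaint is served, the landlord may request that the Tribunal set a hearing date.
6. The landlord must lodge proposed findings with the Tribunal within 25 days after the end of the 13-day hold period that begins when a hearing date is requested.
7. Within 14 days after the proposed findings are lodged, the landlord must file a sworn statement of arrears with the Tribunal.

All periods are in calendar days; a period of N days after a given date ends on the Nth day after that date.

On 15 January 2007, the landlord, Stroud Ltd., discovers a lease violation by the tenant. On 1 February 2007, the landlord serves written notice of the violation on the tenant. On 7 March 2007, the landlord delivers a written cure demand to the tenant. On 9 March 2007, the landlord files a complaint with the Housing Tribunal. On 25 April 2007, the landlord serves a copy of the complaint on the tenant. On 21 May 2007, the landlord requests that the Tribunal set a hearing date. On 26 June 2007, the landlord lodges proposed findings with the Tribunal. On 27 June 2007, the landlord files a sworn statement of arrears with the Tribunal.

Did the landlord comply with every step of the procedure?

No

Step 1 — counting 20 days from 15 January 2007 (when the violation is discovered) gives a deadline of 4 February 2007; completed 1 February 2007, before the deadline.
Step 2 — counting 30 days from 1 February 2007 (when the written notice is served) gives a deadline of 3 March 2007; not done until 7 March 2007, 4 days after the deadline.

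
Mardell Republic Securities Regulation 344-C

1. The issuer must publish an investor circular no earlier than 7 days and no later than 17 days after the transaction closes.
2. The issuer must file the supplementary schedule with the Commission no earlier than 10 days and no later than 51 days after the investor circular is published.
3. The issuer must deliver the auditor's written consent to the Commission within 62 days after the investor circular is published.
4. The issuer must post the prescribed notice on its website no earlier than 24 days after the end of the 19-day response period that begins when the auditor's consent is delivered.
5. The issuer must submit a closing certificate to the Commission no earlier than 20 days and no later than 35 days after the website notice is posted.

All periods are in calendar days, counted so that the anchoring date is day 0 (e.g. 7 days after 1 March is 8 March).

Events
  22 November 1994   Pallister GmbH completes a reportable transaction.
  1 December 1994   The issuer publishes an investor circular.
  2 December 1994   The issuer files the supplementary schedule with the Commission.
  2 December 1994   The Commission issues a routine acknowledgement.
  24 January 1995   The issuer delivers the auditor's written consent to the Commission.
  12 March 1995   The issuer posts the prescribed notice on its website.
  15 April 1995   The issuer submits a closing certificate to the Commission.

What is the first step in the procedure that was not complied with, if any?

Step 1 — 7 and 17 days from 22 November 1994 (when the transaction closes) are 29 November 1994 and 9 December 1994 respectively; done 1 December 1994 — within the window.
Step 2 — 10 and 51 days from 1 December 1994 (when the investor circular is published) are 11 December 1994 and 21 January 1995 respectively; 2 December 1994 is 9 days too early.

Step 2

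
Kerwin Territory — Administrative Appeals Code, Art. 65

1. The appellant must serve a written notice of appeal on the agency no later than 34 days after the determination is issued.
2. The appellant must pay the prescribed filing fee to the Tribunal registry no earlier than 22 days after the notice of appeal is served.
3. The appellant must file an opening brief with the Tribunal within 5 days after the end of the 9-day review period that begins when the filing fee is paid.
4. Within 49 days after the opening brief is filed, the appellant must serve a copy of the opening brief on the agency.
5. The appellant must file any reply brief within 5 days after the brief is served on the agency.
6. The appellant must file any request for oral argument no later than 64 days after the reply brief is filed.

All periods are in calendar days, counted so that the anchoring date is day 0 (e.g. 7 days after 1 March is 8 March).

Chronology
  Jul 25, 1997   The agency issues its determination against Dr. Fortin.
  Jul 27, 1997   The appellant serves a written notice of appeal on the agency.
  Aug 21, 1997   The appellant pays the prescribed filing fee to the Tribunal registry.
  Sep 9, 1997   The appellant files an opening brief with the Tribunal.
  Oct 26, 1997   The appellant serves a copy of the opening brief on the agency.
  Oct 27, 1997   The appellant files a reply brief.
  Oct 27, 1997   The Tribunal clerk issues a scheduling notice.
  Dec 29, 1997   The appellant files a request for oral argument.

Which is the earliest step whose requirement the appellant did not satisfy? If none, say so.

Step 1: 34 days after Jul 25, 1997 (when the determination is issued) is Aug 28, 1997; completed Jul 27, 1997, before the deadline.
Step 2: the earliest permitted date is 22 days after Jul 27, 1997 (when the notice of appeal is served), i.e. Aug 18, 1997; done Aug 21, 1997, after the minimum wait.
Step 3: 5 days after Aug 30, 1997 (end of the 9-day review period, which began when the filing fee is paid on Aug 21, 1997) is Sep 4, 1997; done Sep 9, 1997 — 5 days late.

Step 3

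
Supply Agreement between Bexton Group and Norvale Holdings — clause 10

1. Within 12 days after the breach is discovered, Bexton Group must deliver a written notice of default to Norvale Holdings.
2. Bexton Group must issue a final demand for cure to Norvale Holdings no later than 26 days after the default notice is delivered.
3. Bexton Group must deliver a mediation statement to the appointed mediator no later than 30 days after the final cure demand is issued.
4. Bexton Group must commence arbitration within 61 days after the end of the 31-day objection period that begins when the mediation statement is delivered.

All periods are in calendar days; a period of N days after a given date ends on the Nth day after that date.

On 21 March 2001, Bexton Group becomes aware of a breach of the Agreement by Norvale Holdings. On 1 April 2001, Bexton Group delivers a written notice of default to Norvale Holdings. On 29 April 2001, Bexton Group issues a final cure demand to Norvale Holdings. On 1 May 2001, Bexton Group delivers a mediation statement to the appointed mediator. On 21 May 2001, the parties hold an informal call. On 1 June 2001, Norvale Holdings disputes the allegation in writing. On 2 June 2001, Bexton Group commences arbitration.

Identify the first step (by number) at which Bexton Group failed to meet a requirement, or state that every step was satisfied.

Step 1 — counting 12 days from 21 March 2001 (when the breach is discovered) gives a deadline of 2 April 2001; completed 1 April 2001, before the deadline.
Step 2 — counting 26 days from 1 April 2001 (when the default notice is delivered) gives a deadline of 27 April 2001; done 29 April 2001 — 2 days late.
Later steps need not be reached.

Step 2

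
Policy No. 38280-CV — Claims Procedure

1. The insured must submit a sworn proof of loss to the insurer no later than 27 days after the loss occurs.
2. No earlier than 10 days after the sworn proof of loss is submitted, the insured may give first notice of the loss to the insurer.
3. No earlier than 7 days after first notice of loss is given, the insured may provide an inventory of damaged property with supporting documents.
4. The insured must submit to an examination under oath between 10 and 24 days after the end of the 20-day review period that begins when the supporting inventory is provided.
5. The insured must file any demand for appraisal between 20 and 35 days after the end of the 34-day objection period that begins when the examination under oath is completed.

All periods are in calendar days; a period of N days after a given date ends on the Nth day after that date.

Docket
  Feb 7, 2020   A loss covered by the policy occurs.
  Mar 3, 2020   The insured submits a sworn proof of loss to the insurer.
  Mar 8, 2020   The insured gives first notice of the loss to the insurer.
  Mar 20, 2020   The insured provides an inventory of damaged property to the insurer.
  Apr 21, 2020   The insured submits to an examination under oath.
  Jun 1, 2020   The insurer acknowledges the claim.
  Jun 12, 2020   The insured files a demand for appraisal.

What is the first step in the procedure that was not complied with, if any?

Step 2

(1) due by Feb 7, 2020 + 27 days = Mar 5, 2020; completed Mar 3, 2020, before the deadline.
(2) permitted from Mar 3, 2020 + 10 days = Mar 13, 2020 onward; done Mar 8, 2020 — 5 days too early.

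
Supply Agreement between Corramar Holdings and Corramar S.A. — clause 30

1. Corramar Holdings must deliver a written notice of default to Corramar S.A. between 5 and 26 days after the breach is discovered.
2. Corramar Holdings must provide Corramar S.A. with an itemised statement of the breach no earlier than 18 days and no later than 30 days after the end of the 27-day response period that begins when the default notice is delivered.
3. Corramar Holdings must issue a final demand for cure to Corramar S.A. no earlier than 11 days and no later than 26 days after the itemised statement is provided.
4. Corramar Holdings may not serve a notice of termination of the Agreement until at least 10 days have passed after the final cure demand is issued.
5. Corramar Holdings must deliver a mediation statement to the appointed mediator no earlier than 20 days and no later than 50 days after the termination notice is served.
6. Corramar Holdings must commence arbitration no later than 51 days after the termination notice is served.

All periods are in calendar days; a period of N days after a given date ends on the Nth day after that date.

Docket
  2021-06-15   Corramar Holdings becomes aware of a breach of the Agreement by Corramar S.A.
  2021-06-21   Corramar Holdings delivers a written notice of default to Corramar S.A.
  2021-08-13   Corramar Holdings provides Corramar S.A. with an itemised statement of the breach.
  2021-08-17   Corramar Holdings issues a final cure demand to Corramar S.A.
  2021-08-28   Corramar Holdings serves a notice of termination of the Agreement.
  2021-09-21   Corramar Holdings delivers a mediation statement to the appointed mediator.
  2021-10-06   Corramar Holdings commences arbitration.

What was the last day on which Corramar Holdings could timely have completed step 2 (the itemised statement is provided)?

2021-08-17

The default notice is delivered on 2021-06-21; the 27-day response period therefore ends 2021-07-18, and step 2 runs from that date. The window is 18–30 days after 2021-07-18; it closes on 2021-08-17.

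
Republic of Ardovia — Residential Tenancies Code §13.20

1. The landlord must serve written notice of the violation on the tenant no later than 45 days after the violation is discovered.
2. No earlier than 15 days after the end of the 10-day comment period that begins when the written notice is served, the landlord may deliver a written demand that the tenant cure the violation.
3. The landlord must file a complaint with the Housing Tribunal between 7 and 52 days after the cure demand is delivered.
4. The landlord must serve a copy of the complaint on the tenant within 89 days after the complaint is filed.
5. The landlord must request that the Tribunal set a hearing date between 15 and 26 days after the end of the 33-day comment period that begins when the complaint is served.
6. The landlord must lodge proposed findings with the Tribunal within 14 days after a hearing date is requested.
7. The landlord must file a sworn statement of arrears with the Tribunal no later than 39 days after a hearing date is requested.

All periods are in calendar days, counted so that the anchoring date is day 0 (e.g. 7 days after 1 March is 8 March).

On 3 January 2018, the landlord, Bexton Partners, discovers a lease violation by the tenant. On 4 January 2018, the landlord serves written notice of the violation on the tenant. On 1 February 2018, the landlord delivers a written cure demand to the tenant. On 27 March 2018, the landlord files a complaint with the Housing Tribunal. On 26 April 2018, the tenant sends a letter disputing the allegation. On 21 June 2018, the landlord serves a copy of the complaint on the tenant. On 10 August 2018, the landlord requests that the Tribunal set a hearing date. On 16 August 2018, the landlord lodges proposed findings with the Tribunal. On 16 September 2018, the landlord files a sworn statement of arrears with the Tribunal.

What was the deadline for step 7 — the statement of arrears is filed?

18 September 2018

Step 7 runs from 10 August 2018, when a hearing date is requested. 39 days after 10 August 2018 is 18 September 2018.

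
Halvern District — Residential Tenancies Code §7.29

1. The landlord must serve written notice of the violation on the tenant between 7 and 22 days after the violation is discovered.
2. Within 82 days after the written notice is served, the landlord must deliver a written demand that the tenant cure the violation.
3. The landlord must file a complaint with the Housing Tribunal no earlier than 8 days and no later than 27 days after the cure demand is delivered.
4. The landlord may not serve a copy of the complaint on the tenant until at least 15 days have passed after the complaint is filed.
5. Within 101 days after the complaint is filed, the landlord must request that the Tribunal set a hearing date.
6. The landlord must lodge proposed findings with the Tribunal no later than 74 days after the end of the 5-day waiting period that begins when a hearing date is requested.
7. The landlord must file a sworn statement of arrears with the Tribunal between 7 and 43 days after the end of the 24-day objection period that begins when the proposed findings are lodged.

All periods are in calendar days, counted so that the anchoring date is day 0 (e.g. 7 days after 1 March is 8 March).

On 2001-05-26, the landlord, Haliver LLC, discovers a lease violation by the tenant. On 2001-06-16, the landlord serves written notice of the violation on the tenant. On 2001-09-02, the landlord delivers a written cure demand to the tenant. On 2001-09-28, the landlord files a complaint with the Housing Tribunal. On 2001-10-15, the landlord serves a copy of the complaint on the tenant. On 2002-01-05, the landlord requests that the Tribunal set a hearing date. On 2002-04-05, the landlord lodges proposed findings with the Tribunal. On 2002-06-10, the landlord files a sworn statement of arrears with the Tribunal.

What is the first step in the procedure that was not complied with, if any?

Step 6

Step 1: the window is 7–22 days after 2001-05-26 (when the violation is discovered), so 2001-06-02 through 2001-06-17; done 2001-06-16 — within the window.
Step 2: 82 days after 2001-06-16 (when the written notice is served) is 2001-09-06; 2001-09-02 is within that limit.
Step 3: the window is 8–27 days after 2001-09-02 (when the cure demand is delivered), so 2001-09-10 through 2001-09-29; done 2001-09-28 — within the window.
Step 4: the earliest permitted date is 15 days after 2001-09-28 (when the complaint is filed), i.e. 2001-10-13; done 2001-10-15 — permitted.
Step 5: 101 days after 2001-09-28 (when the complaint is filed) is 2002-01-07; completed 2002-01-05, before the deadline.
Step 6: 74 days after 2002-01-10 (end of the 5-day waiting period, which began when a hearing date is requested on 2002-01-05) is 2002-03-25; not done until 2002-04-05, 11 days after the deadline.
The analysis stops there.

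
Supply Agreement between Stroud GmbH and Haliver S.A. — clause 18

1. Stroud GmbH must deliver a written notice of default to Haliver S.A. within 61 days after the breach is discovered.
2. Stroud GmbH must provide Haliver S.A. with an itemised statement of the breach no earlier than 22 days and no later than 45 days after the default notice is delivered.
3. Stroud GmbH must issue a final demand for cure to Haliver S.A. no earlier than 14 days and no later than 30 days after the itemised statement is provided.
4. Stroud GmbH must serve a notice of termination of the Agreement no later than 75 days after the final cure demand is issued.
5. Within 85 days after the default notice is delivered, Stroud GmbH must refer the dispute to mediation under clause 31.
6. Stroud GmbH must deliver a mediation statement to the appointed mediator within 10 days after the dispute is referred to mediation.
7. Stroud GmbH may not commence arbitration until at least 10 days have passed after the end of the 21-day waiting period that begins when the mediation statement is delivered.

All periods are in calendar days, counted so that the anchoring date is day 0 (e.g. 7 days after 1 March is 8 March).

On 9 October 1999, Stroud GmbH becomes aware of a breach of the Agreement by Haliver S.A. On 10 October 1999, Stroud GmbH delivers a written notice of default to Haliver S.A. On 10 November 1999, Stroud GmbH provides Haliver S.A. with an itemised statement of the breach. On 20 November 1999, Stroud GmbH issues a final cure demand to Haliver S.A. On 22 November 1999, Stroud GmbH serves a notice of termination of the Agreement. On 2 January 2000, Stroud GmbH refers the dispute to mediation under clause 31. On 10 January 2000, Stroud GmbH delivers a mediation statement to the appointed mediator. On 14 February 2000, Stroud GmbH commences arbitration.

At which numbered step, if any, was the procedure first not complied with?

Step 1 — counting 61 days from 9 October 1999 (when the breach is discovered) gives a deadline of 9 December 1999; completed 10 October 1999, before the deadline.
Step 2 — 22 and 45 days from 10 October 1999 (when the default notice is delivered) are 1 November 1999 and 24 November 1999 respectively; done 10 November 1999 — within the window.
Step 3 — 14 and 30 days from 10 November 1999 (when the itemised statement is provided) are 24 November 1999 and 10 December 1999 respectively; done 20 November 1999 — 4 days before the window opened.
That is the first point of non-compliance.

Step 3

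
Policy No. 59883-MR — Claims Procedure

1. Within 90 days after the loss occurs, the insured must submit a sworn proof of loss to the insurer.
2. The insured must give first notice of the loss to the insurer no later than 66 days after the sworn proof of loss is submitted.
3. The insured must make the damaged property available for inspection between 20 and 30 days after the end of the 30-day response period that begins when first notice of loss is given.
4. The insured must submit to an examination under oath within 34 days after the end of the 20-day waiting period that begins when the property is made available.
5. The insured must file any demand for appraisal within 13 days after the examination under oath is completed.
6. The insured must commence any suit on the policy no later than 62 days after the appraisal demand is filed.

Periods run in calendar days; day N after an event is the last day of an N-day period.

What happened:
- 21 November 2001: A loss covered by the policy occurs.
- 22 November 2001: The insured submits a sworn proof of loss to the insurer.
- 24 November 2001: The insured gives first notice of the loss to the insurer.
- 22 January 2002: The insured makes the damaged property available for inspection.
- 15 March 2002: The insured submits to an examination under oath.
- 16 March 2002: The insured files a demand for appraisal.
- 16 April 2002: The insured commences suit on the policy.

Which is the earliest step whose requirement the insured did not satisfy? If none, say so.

Step 1: 90 days after 21 November 2001 (when the loss occurs) is 19 February 2002; completed 22 November 2001, before the deadline.
Step 2: 66 days after 22 November 2001 (when the sworn proof of loss is submitted) is 27 January 2002; done 24 November 2001 — timely.
Step 3: the window is 20–30 days after 24 December 2001 (end of the 30-day response period, which began when first notice of loss is given on 24 November 2001), so 13 January 2002 through 23 January 2002; done 22 January 2002 — within the window.
Step 4: 34 days after 11 February 2002 (end of the 20-day waiting period, which began when the property is made available on 22 January 2002) is 17 March 2002; 15 March 2002 is within that limit.
Step 5: 13 days after 15 March 2002 (when the examination under oath is completed) is 28 March 2002; done 16 March 2002 — timely.
Step 6: 62 days after 16 March 2002 (when the appraisal demand is filed) is 17 May 2002; 16 April 2002 is within that limit.

None — every step was satisfied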